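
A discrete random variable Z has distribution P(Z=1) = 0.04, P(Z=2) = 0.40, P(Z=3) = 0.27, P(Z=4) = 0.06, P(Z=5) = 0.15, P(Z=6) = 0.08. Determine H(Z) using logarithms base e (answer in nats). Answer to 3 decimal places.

1.504 nats

H(Z) = −Σ p·ln p.
  −(0.04)·ln(0.04) = 0.1288
  −(0.40)·ln(0.40) = 0.3665
  −(0.27)·ln(0.27) = 0.3535
  −(0.06)·ln(0.06) = 0.1688
  −(0.15)·ln(0.15) = 0.2846
  −(0.08)·ln(0.08) = 0.2021
Sum: 0.1288 + 0.3665 + 0.3535 + 0.1688 + 0.2846 + 0.2021 = 1.504 nats.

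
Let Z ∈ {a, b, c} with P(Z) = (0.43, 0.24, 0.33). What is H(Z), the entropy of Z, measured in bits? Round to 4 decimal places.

1.5455 bits

H(Z) = −Σ p·log₂ p.
  −(0.43)·log₂(0.43) = 0.52356
  −(0.24)·log₂(0.24) = 0.49413
  −(0.33)·log₂(0.33) = 0.52782
Sum: 0.52356 + 0.49413 + 0.52782 = 1.5455 bits.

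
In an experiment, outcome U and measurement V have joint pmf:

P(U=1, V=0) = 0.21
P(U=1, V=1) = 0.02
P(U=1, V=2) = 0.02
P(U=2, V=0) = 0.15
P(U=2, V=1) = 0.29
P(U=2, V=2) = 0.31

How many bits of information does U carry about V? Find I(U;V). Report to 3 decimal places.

0.243 bits

Marginals: p(U) = (0.2500, 0.7500), p(V) = (0.3600, 0.3100, 0.3300).
I(U;V) = H(U) + H(V) − H(U,V).
H(U) = 0.8113, H(V) = 1.5822, H(U,V) = 2.1508.
I(U;V) = 0.8113 + 1.5822 − 2.1508 = 0.243 bits.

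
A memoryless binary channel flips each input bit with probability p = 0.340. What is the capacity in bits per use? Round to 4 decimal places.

Binary symmetric channel: C = 1 − h₂(ε) where h₂ is the binary entropy function.
h₂(0.340) = −0.340·log₂0.340 − 0.660·log₂0.660 = 0.9248.
C = 1 − 0.9248 = 0.0752 bits per channel use.

0.0752 bits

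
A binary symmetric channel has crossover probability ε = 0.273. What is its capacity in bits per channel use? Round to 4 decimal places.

0.1543 bits

Binary symmetric channel: C = 1 − h₂(ε) where h₂ is the binary entropy function.
h₂(0.273) = −0.273·log₂0.273 − 0.727·log₂0.727 = 0.8457.
C = 1 − 0.8457 = 0.1543 bits per channel use.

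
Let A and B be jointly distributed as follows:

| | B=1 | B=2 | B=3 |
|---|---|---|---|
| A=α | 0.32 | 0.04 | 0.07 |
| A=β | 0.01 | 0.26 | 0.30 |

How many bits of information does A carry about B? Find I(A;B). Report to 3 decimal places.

Marginals: p(A) = (0.4300, 0.5700), p(B) = (0.3300, 0.3000, 0.3700).
I(A;B) = Σ p(x,y)·log₂[p(x,y)/(p(x)p(y))].
  (α,1): 0.32·log₂(2.2551) = 0.3754
  (α,2): 0.04·log₂(0.3101) = -0.0676
  (α,3): 0.07·log₂(0.4400) = -0.0829
  (β,1): 0.01·log₂(0.0532) = -0.0423
  (β,2): 0.26·log₂(1.5205) = 0.1572
  (β,3): 0.30·log₂(1.4225) = 0.1525
Sum = 0.492 bits.

0.492 bits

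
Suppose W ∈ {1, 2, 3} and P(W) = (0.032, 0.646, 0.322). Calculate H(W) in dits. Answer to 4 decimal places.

0.3289 dits

H(W) = −Σ p·log₁₀ p.
  −(0.032)·log₁₀(0.032) = 0.04784
  −(0.646)·log₁₀(0.646) = 0.12259
  −(0.322)·log₁₀(0.322) = 0.15847
Sum: 0.04784 + 0.12259 + 0.15847 = 0.3289 dits.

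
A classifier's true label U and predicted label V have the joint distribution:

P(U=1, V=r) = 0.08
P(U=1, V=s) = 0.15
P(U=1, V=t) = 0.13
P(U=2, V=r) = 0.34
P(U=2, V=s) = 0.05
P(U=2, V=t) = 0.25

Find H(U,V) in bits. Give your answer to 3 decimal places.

H(U,V) = −Σ p(x,y)·log₂ p(x,y) over all 6 cells.
  cell (1,r): −0.08·log₂0.08 = 0.2915
  cell (1,s): −0.15·log₂0.15 = 0.4105
  cell (1,t): −0.13·log₂0.13 = 0.3826
  cell (2,r): −0.34·log₂0.34 = 0.5292
  cell (2,s): −0.05·log₂0.05 = 0.2161
  cell (2,t): −0.25·log₂0.25 = 0.5000
Sum = 2.330 bits.

2.330 bits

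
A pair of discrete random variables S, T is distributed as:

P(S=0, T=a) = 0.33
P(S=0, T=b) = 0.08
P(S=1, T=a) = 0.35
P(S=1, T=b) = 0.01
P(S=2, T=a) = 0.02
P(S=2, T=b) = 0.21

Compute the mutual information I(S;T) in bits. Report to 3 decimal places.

0.425 bits

Marginals: p(S) = (0.4100, 0.3600, 0.2300), p(T) = (0.7000, 0.3000).
I(S;T) = Σ p(x,y)·log₂[p(x,y)/(p(x)p(y))].
  (0,a): 0.33·log₂(1.1498) = 0.0665
  (0,b): 0.08·log₂(0.6504) = -0.0496
  (1,a): 0.35·log₂(1.3889) = 0.1659
  (1,b): 0.01·log₂(0.0926) = -0.0343
  (2,a): 0.02·log₂(0.1242) = -0.0602
  (2,b): 0.21·log₂(3.0435) = 0.3372
Sum = 0.425 bits.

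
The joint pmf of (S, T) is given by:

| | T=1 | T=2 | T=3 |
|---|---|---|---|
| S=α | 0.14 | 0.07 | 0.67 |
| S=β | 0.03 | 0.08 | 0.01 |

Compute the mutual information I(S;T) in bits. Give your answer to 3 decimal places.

Marginals: p(S) = (0.8800, 0.1200), p(T) = (0.1700, 0.1500, 0.6800).
I(S;T) = Σ p(x,y)·log₂[p(x,y)/(p(x)p(y))].
  (α,1): 0.14·log₂(0.9358) = -0.0134
  (α,2): 0.07·log₂(0.5303) = -0.0641
  (α,3): 0.67·log₂(1.1197) = 0.1092
  (β,1): 0.03·log₂(1.4706) = 0.0167
  (β,2): 0.08·log₂(4.4444) = 0.1722
  (β,3): 0.01·log₂(0.1225) = -0.0303
Sum = 0.190 bits.

0.190 bits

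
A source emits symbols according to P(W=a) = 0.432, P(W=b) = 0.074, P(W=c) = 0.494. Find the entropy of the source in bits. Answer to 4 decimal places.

1.3037 bits

H(W) = −Σ p·log₂ p.
  −(0.432)·log₂(0.432) = 0.52311
  −(0.074)·log₂(0.074) = 0.27797
  −(0.494)·log₂(0.494) = 0.50260
Sum: 0.52311 + 0.27797 + 0.50260 = 1.3037 bits.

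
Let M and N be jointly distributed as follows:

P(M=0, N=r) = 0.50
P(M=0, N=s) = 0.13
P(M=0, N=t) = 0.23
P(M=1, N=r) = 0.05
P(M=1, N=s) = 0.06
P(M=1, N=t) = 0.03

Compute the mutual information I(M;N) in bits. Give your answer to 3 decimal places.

Marginals: p(M) = (0.8600, 0.1400), p(N) = (0.5500, 0.1900, 0.2600).
I(M;N) = Σ p(x,y)·log₂[p(x,y)/(p(x)p(y))].
  (0,r): 0.50·log₂(1.0571) = 0.0400
  (0,s): 0.13·log₂(0.7956) = -0.0429
  (0,t): 0.23·log₂(1.0286) = 0.0094
  (1,r): 0.05·log₂(0.6494) = -0.0311
  (1,s): 0.06·log₂(2.2556) = 0.0704
  (1,t): 0.03·log₂(0.8242) = -0.0084
Sum = 0.037 bits.

0.037 bits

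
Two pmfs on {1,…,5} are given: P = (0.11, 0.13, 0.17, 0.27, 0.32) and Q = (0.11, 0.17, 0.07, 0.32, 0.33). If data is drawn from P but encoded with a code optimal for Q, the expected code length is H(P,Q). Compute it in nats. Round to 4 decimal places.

H(P,Q) = −Σ p·ln q.
  −0.11·ln(0.11) = 0.24280
  −0.13·ln(0.17) = 0.23035
  −0.17·ln(0.07) = 0.45207
  −0.27·ln(0.32) = 0.30765
  −0.32·ln(0.33) = 0.35477
H(P,Q) = 1.5876 nats.

1.5876 nats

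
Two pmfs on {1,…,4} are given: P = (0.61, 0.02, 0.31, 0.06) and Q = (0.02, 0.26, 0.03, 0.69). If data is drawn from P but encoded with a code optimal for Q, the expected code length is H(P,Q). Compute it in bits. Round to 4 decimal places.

H(P,Q) = −Σ p·log₂ q.
  −0.61·log₂(0.02) = 3.44275
  −0.02·log₂(0.26) = 0.03887
  −0.31·log₂(0.03) = 1.56826
  −0.06·log₂(0.69) = 0.03212
H(P,Q) = 5.0820 bits.

5.0820 bits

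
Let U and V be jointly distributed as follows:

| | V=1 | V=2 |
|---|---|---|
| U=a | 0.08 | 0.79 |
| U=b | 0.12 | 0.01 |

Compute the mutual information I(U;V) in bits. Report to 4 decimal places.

0.2857 bits

Marginals: p(U) = (0.8700, 0.1300), p(V) = (0.2000, 0.8000).
I(U;V) = Σ p(x,y)·log₂[p(x,y)/(p(x)p(y))].
  (a,1): 0.08·log₂(0.4598) = -0.08968
  (a,2): 0.79·log₂(1.1351) = 0.14438
  (b,1): 0.12·log₂(4.6154) = 0.26477
  (b,2): 0.01·log₂(0.0962) = -0.03379
Sum = 0.2857 bits.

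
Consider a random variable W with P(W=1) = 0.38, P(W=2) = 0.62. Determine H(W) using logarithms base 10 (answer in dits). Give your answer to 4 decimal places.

H(W) = −Σ p·log₁₀ p.
  −(0.38)·log₁₀(0.38) = 0.15968
  −(0.62)·log₁₀(0.62) = 0.12872
Sum: 0.15968 + 0.12872 = 0.2884 dits.

0.2884 dits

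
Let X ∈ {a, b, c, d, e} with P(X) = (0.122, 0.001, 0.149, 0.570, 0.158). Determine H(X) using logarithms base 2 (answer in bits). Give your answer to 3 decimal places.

1.672 bits

H(X) = −Σ p·log₂ p.
  −(0.122)·log₂(0.122) = 0.3703
  −(0.001)·log₂(0.001) = 0.0100
  −(0.149)·log₂(0.149) = 0.4092
  −(0.570)·log₂(0.570) = 0.4623
  −(0.158)·log₂(0.158) = 0.4206
Sum: 0.3703 + 0.0100 + 0.4092 + 0.4623 + 0.4206 = 1.672 bits.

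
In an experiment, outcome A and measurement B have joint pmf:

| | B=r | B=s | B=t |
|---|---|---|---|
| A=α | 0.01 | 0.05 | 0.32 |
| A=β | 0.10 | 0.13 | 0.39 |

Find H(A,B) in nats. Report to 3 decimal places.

1.423 nats

H(A,B) = −Σ p(x,y)·ln p(x,y) over all 6 cells.
  cell (α,r): −0.01·ln0.01 = 0.0461
  cell (α,s): −0.05·ln0.05 = 0.1498
  cell (α,t): −0.32·ln0.32 = 0.3646
  cell (β,r): −0.10·ln0.10 = 0.2303
  cell (β,s): −0.13·ln0.13 = 0.2652
  cell (β,t): −0.39·ln0.39 = 0.3672
Sum = 1.423 nats.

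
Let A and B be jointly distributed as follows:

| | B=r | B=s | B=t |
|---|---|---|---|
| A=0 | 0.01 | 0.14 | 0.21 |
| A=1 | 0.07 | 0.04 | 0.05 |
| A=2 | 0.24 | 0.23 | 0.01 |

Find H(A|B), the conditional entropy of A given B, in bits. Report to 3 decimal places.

1.092 bits

Chain rule: H(A|B) = H(A,B) − H(B).
Marginals: p(A) = (0.3600, 0.1600, 0.4800), p(B) = (0.3200, 0.4100, 0.2700).
H(A,B) = 2.6550 bits; H(B) = 1.5634 bits.
H(A|B) = 2.6550 − 1.5634 = 1.092 bits.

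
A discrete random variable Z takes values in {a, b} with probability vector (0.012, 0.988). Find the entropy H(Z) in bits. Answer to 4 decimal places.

H(Z) = −Σ p·log₂ p.
  −(0.012)·log₂(0.012) = 0.07657
  −(0.988)·log₂(0.988) = 0.01721
Sum: 0.07657 + 0.01721 = 0.0938 bits.

0.0938 bits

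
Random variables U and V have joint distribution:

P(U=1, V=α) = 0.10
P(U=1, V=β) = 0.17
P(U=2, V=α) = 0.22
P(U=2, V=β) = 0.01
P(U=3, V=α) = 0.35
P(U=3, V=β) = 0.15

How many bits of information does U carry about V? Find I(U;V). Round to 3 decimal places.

0.158 bits

Marginals: p(U) = (0.2700, 0.2300, 0.5000), p(V) = (0.6700, 0.3300).
I(U;V) = H(U) + H(V) − H(U,V).
H(U) = 1.4977, H(V) = 0.9149, H(U,V) = 2.2544.
I(U;V) = 1.4977 + 0.9149 − 2.2544 = 0.158 bits.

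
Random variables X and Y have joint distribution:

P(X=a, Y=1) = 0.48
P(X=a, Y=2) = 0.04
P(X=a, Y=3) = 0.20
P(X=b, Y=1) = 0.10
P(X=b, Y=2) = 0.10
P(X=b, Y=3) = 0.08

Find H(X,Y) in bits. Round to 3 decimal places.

2.114 bits

H(X,Y) = −Σ p(x,y)·log₂ p(x,y) over all 6 cells.
  cell (a,1): −0.48·log₂0.48 = 0.5083
  cell (a,2): −0.04·log₂0.04 = 0.1858
  cell (a,3): −0.20·log₂0.20 = 0.4644
  cell (b,1): −0.10·log₂0.10 = 0.3322
  cell (b,2): −0.10·log₂0.10 = 0.3322
  cell (b,3): −0.08·log₂0.08 = 0.2915
Sum = 2.114 bits.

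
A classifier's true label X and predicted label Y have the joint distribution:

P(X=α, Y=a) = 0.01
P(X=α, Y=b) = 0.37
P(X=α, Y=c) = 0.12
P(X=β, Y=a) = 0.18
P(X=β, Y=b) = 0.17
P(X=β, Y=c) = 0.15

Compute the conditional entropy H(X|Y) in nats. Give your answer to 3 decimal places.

Chain rule: H(X|Y) = H(X,Y) − H(Y).
Marginals: p(X) = (0.5000, 0.5000), p(Y) = (0.1900, 0.5400, 0.2700).
H(X,Y) = 1.5628 nats; H(Y) = 1.0018 nats.
H(X|Y) = 1.5628 − 1.0018 = 0.561 nats.

0.561 nats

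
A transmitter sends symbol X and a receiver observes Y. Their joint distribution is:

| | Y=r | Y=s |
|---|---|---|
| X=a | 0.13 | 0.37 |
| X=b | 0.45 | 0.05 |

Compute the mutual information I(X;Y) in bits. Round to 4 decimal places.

0.3336 bits

Marginals: p(X) = (0.5000, 0.5000), p(Y) = (0.5800, 0.4200).
I(X;Y) = Σ p(x,y)·log₂[p(x,y)/(p(x)p(y))].
  (a,r): 0.13·log₂(0.4483) = -0.15048
  (a,s): 0.37·log₂(1.7619) = 0.30234
  (b,r): 0.45·log₂(1.5517) = 0.28524
  (b,s): 0.05·log₂(0.2381) = -0.10352
Sum = 0.3336 bits.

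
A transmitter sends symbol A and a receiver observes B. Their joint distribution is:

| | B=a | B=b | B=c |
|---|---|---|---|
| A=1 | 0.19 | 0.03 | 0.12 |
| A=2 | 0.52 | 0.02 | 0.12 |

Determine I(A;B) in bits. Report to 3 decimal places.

0.041 bits

Marginals: p(A) = (0.3400, 0.6600), p(B) = (0.7100, 0.0500, 0.2400).
I(A;B) = H(A) + H(B) − H(A,B).
H(A) = 0.9248, H(B) = 1.0610, H(A,B) = 1.9446.
I(A;B) = 0.9248 + 1.0610 − 1.9446 = 0.041 bits.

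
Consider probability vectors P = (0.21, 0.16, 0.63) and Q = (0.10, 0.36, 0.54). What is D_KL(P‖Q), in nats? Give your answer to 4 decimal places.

D(P‖Q) = Σ p·ln(p/q).
  0.21·ln(0.21/0.10) = 0.15581
  0.16·ln(0.16/0.36) = -0.12975
  0.63·ln(0.63/0.54) = 0.09711
D(P‖Q) = 0.1232 nats.

0.1232 nats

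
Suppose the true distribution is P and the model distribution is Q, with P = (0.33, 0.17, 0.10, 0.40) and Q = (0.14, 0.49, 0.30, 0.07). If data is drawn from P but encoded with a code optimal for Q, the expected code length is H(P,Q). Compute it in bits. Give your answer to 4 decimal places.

H(P,Q) = −Σ p·log₂ q.
  −0.33·log₂(0.14) = 0.93605
  −0.17·log₂(0.49) = 0.17495
  −0.10·log₂(0.30) = 0.17370
  −0.40·log₂(0.07) = 1.53460
H(P,Q) = 2.8193 bits.

2.8193 bits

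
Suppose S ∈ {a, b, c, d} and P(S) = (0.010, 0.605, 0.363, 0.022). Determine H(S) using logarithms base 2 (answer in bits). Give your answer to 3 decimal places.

H(S) = −Σ p·log₂ p.
  −(0.010)·log₂(0.010) = 0.0664
  −(0.605)·log₂(0.605) = 0.4386
  −(0.363)·log₂(0.363) = 0.5307
  −(0.022)·log₂(0.022) = 0.1211
Sum: 0.0664 + 0.4386 + 0.5307 + 0.1211 = 1.157 bits.

1.157 bits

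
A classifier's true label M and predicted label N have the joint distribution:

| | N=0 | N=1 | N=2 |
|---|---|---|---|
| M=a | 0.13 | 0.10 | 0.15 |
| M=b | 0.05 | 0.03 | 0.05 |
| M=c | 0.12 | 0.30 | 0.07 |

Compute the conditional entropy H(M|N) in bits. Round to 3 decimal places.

Marginals: p(M) = (0.3800, 0.1300, 0.4900), p(N) = (0.3000, 0.4300, 0.2700).
H(M|N) = Σ p(N) · H(M|N=·).
  N=0: p=0.3000, H(M|N=0) = 1.4824
  N=1: p=0.4300, H(M|N=1) = 1.1197
  N=2: p=0.2700, H(M|N=2) = 1.4266
Weighted sum = 1.311 bits.

1.311 bits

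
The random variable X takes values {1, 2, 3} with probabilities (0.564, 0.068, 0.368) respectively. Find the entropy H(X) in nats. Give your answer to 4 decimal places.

0.8737 nats

H(X) = −Σ p·ln p.
  −(0.564)·ln(0.564) = 0.32300
  −(0.068)·ln(0.068) = 0.18280
  −(0.368)·ln(0.368) = 0.36788
Sum: 0.32300 + 0.18280 + 0.36788 = 0.8737 nats.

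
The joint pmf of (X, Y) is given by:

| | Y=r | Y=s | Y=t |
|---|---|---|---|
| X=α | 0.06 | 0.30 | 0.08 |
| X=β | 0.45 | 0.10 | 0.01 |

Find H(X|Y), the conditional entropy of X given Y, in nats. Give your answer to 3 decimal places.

Chain rule: H(X|Y) = H(X,Y) − H(Y).
Marginals: p(X) = (0.4400, 0.5600), p(Y) = (0.5100, 0.4000, 0.0900).
H(X,Y) = 1.3677 nats; H(Y) = 0.9266 nats.
H(X|Y) = 1.3677 − 0.9266 = 0.441 nats.

0.441 nats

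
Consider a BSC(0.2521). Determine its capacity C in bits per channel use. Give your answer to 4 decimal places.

0.1854 bits

Binary symmetric channel: C = 1 − h₂(ε) where h₂ is the binary entropy function.
h₂(0.2521) = −0.2521·log₂0.2521 − 0.7479·log₂0.7479 = 0.8146.
C = 1 − 0.8146 = 0.1854 bits per channel use.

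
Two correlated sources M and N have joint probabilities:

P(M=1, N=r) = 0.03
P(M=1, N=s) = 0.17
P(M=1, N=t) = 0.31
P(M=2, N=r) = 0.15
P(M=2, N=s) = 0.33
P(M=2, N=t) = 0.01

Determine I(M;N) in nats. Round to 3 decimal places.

Marginals: p(M) = (0.5100, 0.4900), p(N) = (0.1800, 0.5000, 0.3200).
I(M;N) = Σ p(x,y)·ln[p(x,y)/(p(x)p(y))].
  (1,r): 0.03·ln(0.3268) = -0.0336
  (1,s): 0.17·ln(0.6667) = -0.0689
  (1,t): 0.31·ln(1.8995) = 0.1989
  (2,r): 0.15·ln(1.7007) = 0.0797
  (2,s): 0.33·ln(1.3469) = 0.0983
  (2,t): 0.01·ln(0.0638) = -0.0275
Sum = 0.247 nats.

0.247 nats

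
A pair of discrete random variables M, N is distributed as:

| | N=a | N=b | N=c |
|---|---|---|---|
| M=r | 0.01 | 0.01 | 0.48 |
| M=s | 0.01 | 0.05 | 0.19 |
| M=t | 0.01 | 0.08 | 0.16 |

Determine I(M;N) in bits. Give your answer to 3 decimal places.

0.112 bits

Marginals: p(M) = (0.5000, 0.2500, 0.2500), p(N) = (0.0300, 0.1400, 0.8300).
I(M;N) = Σ p(x,y)·log₂[p(x,y)/(p(x)p(y))].
  (r,a): 0.01·log₂(0.6667) = -0.0058
  (r,b): 0.01·log₂(0.1429) = -0.0281
  (r,c): 0.48·log₂(1.1566) = 0.1008
  (s,a): 0.01·log₂(1.3333) = 0.0042
  (s,b): 0.05·log₂(1.4286) = 0.0257
  (s,c): 0.19·log₂(0.9157) = -0.0242
  (t,a): 0.01·log₂(1.3333) = 0.0042
  (t,b): 0.08·log₂(2.2857) = 0.0954
  (t,c): 0.16·log₂(0.7711) = -0.0600
Sum = 0.112 bits.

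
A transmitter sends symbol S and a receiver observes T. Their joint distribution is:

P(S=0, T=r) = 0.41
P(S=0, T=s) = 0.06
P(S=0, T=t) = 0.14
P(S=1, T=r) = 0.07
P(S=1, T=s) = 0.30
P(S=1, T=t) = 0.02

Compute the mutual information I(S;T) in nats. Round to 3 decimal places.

0.247 nats

Marginals: p(S) = (0.6100, 0.3900), p(T) = (0.4800, 0.3600, 0.1600).
I(S;T) = Σ p(x,y)·ln[p(x,y)/(p(x)p(y))].
  (0,r): 0.41·ln(1.4003) = 0.1380
  (0,s): 0.06·ln(0.2732) = -0.0778
  (0,t): 0.14·ln(1.4344) = 0.0505
  (1,r): 0.07·ln(0.3739) = -0.0689
  (1,s): 0.30·ln(2.1368) = 0.2278
  (1,t): 0.02·ln(0.3205) = -0.0228
Sum = 0.247 nats.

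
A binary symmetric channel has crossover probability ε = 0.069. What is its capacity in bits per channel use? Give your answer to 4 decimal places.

Binary symmetric channel: C = 1 − h₂(ε) where h₂ is the binary entropy function.
h₂(0.069) = −0.069·log₂0.069 − 0.931·log₂0.931 = 0.3622.
C = 1 − 0.3622 = 0.6378 bits per channel use.

0.6378 bits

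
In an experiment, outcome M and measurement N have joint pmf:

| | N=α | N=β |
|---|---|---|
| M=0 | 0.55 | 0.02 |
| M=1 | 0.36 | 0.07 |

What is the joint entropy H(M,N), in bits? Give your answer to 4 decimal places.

1.3864 bits

H(M,N) = −Σ p(x,y)·log₂ p(x,y) over all 4 cells.
  cell (0,α): −0.55·log₂0.55 = 0.47437
  cell (0,β): −0.02·log₂0.02 = 0.11288
  cell (1,α): −0.36·log₂0.36 = 0.53062
  cell (1,β): −0.07·log₂0.07 = 0.26856
Sum = 1.3864 bits.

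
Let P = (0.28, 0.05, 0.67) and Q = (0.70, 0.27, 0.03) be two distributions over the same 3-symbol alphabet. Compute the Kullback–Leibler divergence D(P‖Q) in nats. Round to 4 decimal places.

D(P‖Q) = Σ p·ln(p/q).
  0.28·ln(0.28/0.70) = -0.25656
  0.05·ln(0.05/0.27) = -0.08432
  0.67·ln(0.67/0.03) = 2.08107
D(P‖Q) = 1.7402 nats.

1.7402 nats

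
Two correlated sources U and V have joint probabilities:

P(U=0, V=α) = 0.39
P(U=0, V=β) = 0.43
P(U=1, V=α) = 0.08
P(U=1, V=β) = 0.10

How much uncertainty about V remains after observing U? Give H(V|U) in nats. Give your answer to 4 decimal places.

Chain rule: H(V|U) = H(U,V) − H(U).
Marginals: p(U) = (0.8200, 0.1800), p(V) = (0.4700, 0.5300).
H(U,V) = 1.1625 nats; H(U) = 0.4714 nats.
H(V|U) = 1.1625 − 0.4714 = 0.6911 nats.

0.6911 nats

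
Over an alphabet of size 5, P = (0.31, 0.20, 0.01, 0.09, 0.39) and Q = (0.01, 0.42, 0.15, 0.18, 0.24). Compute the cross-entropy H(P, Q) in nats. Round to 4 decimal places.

H(P,Q) = −Σ p·ln q.
  −0.31·ln(0.01) = 1.42760
  −0.20·ln(0.42) = 0.17350
  −0.01·ln(0.15) = 0.01897
  −0.09·ln(0.18) = 0.15433
  −0.39·ln(0.24) = 0.55658
H(P,Q) = 2.3310 nats.

2.3310 nats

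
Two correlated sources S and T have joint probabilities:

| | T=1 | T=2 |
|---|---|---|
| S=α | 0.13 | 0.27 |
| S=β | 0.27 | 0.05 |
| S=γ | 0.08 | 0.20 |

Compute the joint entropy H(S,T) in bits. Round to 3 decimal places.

H(S,T) = −Σ p(x,y)·log₂ p(x,y) over all 6 cells.
  cell (α,1): −0.13·log₂0.13 = 0.3826
  cell (α,2): −0.27·log₂0.27 = 0.5100
  cell (β,1): −0.27·log₂0.27 = 0.5100
  cell (β,2): −0.05·log₂0.05 = 0.2161
  cell (γ,1): −0.08·log₂0.08 = 0.2915
  cell (γ,2): −0.20·log₂0.20 = 0.4644
Sum = 2.375 bits.

2.375 bits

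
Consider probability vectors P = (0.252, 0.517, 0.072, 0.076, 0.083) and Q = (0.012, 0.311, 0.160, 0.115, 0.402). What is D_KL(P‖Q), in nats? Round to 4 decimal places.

0.8101 nats

D(P‖Q) = Σ p·ln(p/q).
  0.252·ln(0.252/0.012) = 0.76722
  0.517·ln(0.517/0.311) = 0.26277
  0.072·ln(0.072/0.160) = -0.05749
  0.076·ln(0.076/0.115) = -0.03148
  0.083·ln(0.083/0.402) = -0.13094
D(P‖Q) = 0.8101 nats.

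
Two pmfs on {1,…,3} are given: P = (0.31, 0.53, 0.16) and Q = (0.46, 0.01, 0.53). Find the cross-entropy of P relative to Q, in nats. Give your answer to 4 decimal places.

H(P,Q) = −Σ p·ln q.
  −0.31·ln(0.46) = 0.24072
  −0.53·ln(0.01) = 2.44074
  −0.16·ln(0.53) = 0.10158
H(P,Q) = 2.7830 nats.

2.7830 nats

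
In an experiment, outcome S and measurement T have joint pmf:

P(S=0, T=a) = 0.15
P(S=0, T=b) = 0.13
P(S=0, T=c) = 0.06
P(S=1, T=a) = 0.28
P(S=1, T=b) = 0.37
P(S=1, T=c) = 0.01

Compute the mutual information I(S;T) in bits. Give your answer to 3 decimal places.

0.069 bits

Marginals: p(S) = (0.3400, 0.6600), p(T) = (0.4300, 0.5000, 0.0700).
I(S;T) = Σ p(x,y)·log₂[p(x,y)/(p(x)p(y))].
  (0,a): 0.15·log₂(1.0260) = 0.0056
  (0,b): 0.13·log₂(0.7647) = -0.0503
  (0,c): 0.06·log₂(2.5210) = 0.0800
  (1,a): 0.28·log₂(0.9866) = -0.0054
  (1,b): 0.37·log₂(1.1212) = 0.0611
  (1,c): 0.01·log₂(0.2165) = -0.0221
Sum = 0.069 bits.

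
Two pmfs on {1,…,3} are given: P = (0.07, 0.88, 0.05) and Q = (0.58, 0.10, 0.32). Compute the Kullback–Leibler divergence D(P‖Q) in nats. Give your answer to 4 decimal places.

1.6729 nats

D(P‖Q) = Σ p·ln(p/q).
  0.07·ln(0.07/0.58) = -0.14802
  0.88·ln(0.88/0.10) = 1.91378
  0.05·ln(0.05/0.32) = -0.09281
D(P‖Q) = 1.6729 nats.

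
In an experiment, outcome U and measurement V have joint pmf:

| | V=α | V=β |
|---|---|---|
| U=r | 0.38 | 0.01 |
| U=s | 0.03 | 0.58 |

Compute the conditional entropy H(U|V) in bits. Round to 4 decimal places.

Chain rule: H(U|V) = H(U,V) − H(V).
Marginals: p(U) = (0.3900, 0.6100), p(V) = (0.4100, 0.5900).
H(U,V) = 1.2045 bits; H(V) = 0.9765 bits.
H(U|V) = 1.2045 − 0.9765 = 0.2280 bits.

0.2280 bits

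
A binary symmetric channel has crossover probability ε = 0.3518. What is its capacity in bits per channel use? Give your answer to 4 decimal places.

Binary symmetric channel: C = 1 − h₂(ε) where h₂ is the binary entropy function.
h₂(0.3518) = −0.3518·log₂0.3518 − 0.6482·log₂0.6482 = 0.9357.
C = 1 − 0.9357 = 0.0643 bits per channel use.

0.0643 bits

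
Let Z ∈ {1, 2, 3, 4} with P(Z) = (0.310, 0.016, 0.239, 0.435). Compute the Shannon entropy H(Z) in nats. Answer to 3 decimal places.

1.133 nats

H(Z) = −Σ p·ln p.
  −(0.310)·ln(0.310) = 0.3631
  −(0.016)·ln(0.016) = 0.0662
  −(0.239)·ln(0.239) = 0.3421
  −(0.435)·ln(0.435) = 0.3621
Sum: 0.3631 + 0.0662 + 0.3421 + 0.3621 = 1.133 nats.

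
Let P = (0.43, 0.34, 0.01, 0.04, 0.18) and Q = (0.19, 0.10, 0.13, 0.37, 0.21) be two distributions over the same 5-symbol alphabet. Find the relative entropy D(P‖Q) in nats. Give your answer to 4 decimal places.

0.6249 nats

D(P‖Q) = Σ p·ln(p/q).
  0.43·ln(0.43/0.19) = 0.35121
  0.34·ln(0.34/0.10) = 0.41608
  0.01·ln(0.01/0.13) = -0.02565
  0.04·ln(0.04/0.37) = -0.08898
  0.18·ln(0.18/0.21) = -0.02775
D(P‖Q) = 0.6249 nats.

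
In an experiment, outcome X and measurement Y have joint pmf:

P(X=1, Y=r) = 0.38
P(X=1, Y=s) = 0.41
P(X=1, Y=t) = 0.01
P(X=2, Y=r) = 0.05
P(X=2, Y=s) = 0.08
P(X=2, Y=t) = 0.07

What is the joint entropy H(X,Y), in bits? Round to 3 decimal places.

1.900 bits

H(X,Y) = −Σ p(x,y)·log₂ p(x,y) over all 6 cells.
  cell (1,r): −0.38·log₂0.38 = 0.5305
  cell (1,s): −0.41·log₂0.41 = 0.5274
  cell (1,t): −0.01·log₂0.01 = 0.0664
  cell (2,r): −0.05·log₂0.05 = 0.2161
  cell (2,s): −0.08·log₂0.08 = 0.2915
  cell (2,t): −0.07·log₂0.07 = 0.2686
Sum = 1.900 bits.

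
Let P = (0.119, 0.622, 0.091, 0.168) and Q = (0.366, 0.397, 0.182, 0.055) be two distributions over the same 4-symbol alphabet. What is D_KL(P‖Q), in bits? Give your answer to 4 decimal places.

D(P‖Q) = Σ p·log₂(p/q).
  0.119·log₂(0.119/0.366) = -0.19288
  0.622·log₂(0.622/0.397) = 0.40292
  0.091·log₂(0.091/0.182) = -0.09100
  0.168·log₂(0.168/0.055) = 0.27064
D(P‖Q) = 0.3897 bits.

0.3897 bits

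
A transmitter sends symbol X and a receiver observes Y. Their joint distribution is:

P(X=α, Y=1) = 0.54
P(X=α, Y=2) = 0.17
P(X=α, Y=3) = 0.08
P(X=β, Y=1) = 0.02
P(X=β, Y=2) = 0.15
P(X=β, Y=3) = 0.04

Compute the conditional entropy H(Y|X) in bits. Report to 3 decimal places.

Chain rule: H(Y|X) = H(X,Y) − H(X).
Marginals: p(X) = (0.7900, 0.2100), p(Y) = (0.5600, 0.3200, 0.1200).
H(X,Y) = 1.9153 bits; H(X) = 0.7415 bits.
H(Y|X) = 1.9153 − 0.7415 = 1.174 bits.

1.174 bits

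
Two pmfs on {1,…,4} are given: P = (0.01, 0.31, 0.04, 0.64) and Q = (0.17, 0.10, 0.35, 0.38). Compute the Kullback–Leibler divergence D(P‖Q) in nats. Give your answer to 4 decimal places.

D(P‖Q) = Σ p·ln(p/q).
  0.01·ln(0.01/0.17) = -0.02833
  0.31·ln(0.31/0.10) = 0.35073
  0.04·ln(0.04/0.35) = -0.08676
  0.64·ln(0.64/0.38) = 0.33363
D(P‖Q) = 0.5693 nats.

0.5693 nats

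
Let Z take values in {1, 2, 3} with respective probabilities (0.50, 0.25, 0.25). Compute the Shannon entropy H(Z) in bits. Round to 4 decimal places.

1.5000 bits

H(Z) = −Σ p·log₂ p.
  −(0.50)·log₂(0.50) = 0.50000
  −(0.25)·log₂(0.25) = 0.50000
  −(0.25)·log₂(0.25) = 0.50000
Sum: 0.50000 + 0.50000 + 0.50000 = 1.5000 bits.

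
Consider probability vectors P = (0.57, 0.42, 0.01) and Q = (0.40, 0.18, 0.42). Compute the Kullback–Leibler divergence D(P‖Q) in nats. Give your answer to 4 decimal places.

D(P‖Q) = Σ p·ln(p/q).
  0.57·ln(0.57/0.40) = 0.20188
  0.42·ln(0.42/0.18) = 0.35587
  0.01·ln(0.01/0.42) = -0.03738
D(P‖Q) = 0.5204 nats.

0.5204 nats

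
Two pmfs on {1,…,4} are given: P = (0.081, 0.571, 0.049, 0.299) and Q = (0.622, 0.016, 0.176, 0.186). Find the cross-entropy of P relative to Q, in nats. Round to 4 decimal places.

H(P,Q) = −Σ p·ln q.
  −0.081·ln(0.622) = 0.03846
  −0.571·ln(0.016) = 2.36118
  −0.049·ln(0.176) = 0.08513
  −0.299·ln(0.186) = 0.50292
H(P,Q) = 2.9877 nats.

2.9877 nats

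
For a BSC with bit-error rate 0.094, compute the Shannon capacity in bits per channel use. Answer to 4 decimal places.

0.5503 bits

Binary symmetric channel: C = 1 − h₂(ε) where h₂ is the binary entropy function.
h₂(0.094) = −0.094·log₂0.094 − 0.906·log₂0.906 = 0.4497.
C = 1 − 0.4497 = 0.5503 bits per channel use.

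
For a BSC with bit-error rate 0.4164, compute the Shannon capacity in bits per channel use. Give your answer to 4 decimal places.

Binary symmetric channel: C = 1 − h₂(ε) where h₂ is the binary entropy function.
h₂(0.4164) = −0.4164·log₂0.4164 − 0.5836·log₂0.5836 = 0.9797.
C = 1 − 0.9797 = 0.0203 bits per channel use.

0.0203 bits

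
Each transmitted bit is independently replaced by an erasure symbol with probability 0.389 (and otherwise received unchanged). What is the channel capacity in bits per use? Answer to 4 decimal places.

0.6110 bits

Binary erasure channel: capacity C = 1 − ε.
C = 1 − 0.389 = 0.6110 bits per channel use.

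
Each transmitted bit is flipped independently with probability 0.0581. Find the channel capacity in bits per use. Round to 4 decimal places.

Binary symmetric channel: C = 1 − h₂(ε) where h₂ is the binary entropy function.
h₂(0.0581) = −0.0581·log₂0.0581 − 0.9419·log₂0.9419 = 0.3199.
C = 1 − 0.3199 = 0.6801 bits per channel use.

0.6801 bits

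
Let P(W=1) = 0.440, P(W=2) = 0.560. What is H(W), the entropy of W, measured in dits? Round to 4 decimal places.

H(W) = −Σ p·log₁₀ p.
  −(0.440)·log₁₀(0.440) = 0.15688
  −(0.560)·log₁₀(0.560) = 0.14101
Sum: 0.15688 + 0.14101 = 0.2979 dits.

0.2979 dits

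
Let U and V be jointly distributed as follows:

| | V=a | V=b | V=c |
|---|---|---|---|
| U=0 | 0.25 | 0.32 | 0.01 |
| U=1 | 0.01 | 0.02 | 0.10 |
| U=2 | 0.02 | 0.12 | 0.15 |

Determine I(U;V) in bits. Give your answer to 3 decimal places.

Marginals: p(U) = (0.5800, 0.1300, 0.2900), p(V) = (0.2800, 0.4600, 0.2600).
I(U;V) = H(U) + H(V) − H(U,V).
H(U) = 1.3564, H(V) = 1.5348, H(U,V) = 2.4945.
I(U;V) = 1.3564 + 1.5348 − 2.4945 = 0.397 bits.

0.397 bits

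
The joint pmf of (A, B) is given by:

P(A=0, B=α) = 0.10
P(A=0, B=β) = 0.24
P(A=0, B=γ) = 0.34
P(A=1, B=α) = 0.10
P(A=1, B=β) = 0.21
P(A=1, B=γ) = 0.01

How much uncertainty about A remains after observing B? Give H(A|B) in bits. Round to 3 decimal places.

0.714 bits

Marginals: p(A) = (0.6800, 0.3200), p(B) = (0.2000, 0.4500, 0.3500).
H(A|B) = Σ p(B) · H(A|B=·).
  B=α: p=0.2000, H(A|B=α) = 1.0000
  B=β: p=0.4500, H(A|B=β) = 0.9968
  B=γ: p=0.3500, H(A|B=γ) = 0.1872
Weighted sum = 0.714 bits.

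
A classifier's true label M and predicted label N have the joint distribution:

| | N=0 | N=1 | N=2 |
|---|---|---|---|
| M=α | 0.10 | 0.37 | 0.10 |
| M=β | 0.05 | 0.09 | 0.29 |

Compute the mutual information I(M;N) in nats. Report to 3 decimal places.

0.138 nats

Marginals: p(M) = (0.5700, 0.4300), p(N) = (0.1500, 0.4600, 0.3900).
I(M;N) = Σ p(x,y)·ln[p(x,y)/(p(x)p(y))].
  (α,0): 0.10·ln(1.1696) = 0.0157
  (α,1): 0.37·ln(1.4111) = 0.1274
  (α,2): 0.10·ln(0.4498) = -0.0799
  (β,0): 0.05·ln(0.7752) = -0.0127
  (β,1): 0.09·ln(0.4550) = -0.0709
  (β,2): 0.29·ln(1.7293) = 0.1588
Sum = 0.138 nats.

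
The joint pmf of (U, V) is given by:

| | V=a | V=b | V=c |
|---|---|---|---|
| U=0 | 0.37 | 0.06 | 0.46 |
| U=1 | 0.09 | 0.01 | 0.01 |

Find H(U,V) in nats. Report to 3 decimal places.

1.203 nats

H(U,V) = −Σ p(x,y)·ln p(x,y) over all 6 cells.
  cell (0,a): −0.37·ln0.37 = 0.3679
  cell (0,b): −0.06·ln0.06 = 0.1688
  cell (0,c): −0.46·ln0.46 = 0.3572
  cell (1,a): −0.09·ln0.09 = 0.2167
  cell (1,b): −0.01·ln0.01 = 0.0461
  cell (1,c): −0.01·ln0.01 = 0.0461
Sum = 1.203 nats.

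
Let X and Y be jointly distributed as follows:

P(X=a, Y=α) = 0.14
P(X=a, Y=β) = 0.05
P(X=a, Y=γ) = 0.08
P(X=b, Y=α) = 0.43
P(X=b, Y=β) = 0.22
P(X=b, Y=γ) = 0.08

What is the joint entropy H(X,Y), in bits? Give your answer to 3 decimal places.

H(X,Y) = −Σ p(x,y)·log₂ p(x,y) over all 6 cells.
  cell (a,α): −0.14·log₂0.14 = 0.3971
  cell (a,β): −0.05·log₂0.05 = 0.2161
  cell (a,γ): −0.08·log₂0.08 = 0.2915
  cell (b,α): −0.43·log₂0.43 = 0.5236
  cell (b,β): −0.22·log₂0.22 = 0.4806
  cell (b,γ): −0.08·log₂0.08 = 0.2915
Sum = 2.200 bits.

2.200 bits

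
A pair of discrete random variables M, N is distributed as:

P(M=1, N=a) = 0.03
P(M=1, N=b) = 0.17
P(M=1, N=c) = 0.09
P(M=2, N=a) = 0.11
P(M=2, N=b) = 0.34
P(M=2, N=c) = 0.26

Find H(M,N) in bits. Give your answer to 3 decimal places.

2.284 bits

H(M,N) = −Σ p(x,y)·log₂ p(x,y) over all 6 cells.
  cell (1,a): −0.03·log₂0.03 = 0.1518
  cell (1,b): −0.17·log₂0.17 = 0.4346
  cell (1,c): −0.09·log₂0.09 = 0.3127
  cell (2,a): −0.11·log₂0.11 = 0.3503
  cell (2,b): −0.34·log₂0.34 = 0.5292
  cell (2,c): −0.26·log₂0.26 = 0.5053
Sum = 2.284 bits.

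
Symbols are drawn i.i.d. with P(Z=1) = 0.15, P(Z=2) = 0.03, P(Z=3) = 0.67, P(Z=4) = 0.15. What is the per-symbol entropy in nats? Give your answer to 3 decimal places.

H(Z) = −Σ p·ln p.
  −(0.15)·ln(0.15) = 0.2846
  −(0.03)·ln(0.03) = 0.1052
  −(0.67)·ln(0.67) = 0.2683
  −(0.15)·ln(0.15) = 0.2846
Sum: 0.2846 + 0.1052 + 0.2683 + 0.2846 = 0.943 nats.

0.943 nats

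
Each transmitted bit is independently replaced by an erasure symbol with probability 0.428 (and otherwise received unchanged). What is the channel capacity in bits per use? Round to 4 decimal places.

0.5720 bits

Binary erasure channel: capacity C = 1 − ε.
C = 1 − 0.428 = 0.5720 bits per channel use.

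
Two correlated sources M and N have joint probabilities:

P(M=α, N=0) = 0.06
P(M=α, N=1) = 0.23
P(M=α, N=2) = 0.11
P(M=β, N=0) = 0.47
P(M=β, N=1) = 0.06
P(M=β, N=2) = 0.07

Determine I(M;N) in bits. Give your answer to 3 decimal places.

Marginals: p(M) = (0.4000, 0.6000), p(N) = (0.5300, 0.2900, 0.1800).
I(M;N) = H(M) + H(N) − H(M,N).
H(M) = 0.9710, H(N) = 1.4487, H(M,N) = 2.1055.
I(M;N) = 0.9710 + 1.4487 − 2.1055 = 0.314 bits.

0.314 bits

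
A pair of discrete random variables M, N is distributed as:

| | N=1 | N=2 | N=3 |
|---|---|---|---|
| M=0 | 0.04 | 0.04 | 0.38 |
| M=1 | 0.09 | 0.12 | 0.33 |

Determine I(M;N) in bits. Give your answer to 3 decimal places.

Marginals: p(M) = (0.4600, 0.5400), p(N) = (0.1300, 0.1600, 0.7100).
I(M;N) = H(M) + H(N) − H(M,N).
H(M) = 0.9954, H(N) = 1.1565, H(M,N) = 2.1095.
I(M;N) = 0.9954 + 1.1565 − 2.1095 = 0.042 bits.

0.042 bits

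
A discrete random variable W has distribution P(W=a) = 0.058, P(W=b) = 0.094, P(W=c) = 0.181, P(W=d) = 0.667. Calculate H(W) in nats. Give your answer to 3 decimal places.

H(W) = −Σ p·ln p.
  −(0.058)·ln(0.058) = 0.1651
  −(0.094)·ln(0.094) = 0.2223
  −(0.181)·ln(0.181) = 0.3094
  −(0.667)·ln(0.667) = 0.2701
Sum: 0.1651 + 0.2223 + 0.3094 + 0.2701 = 0.967 nats.

0.967 nats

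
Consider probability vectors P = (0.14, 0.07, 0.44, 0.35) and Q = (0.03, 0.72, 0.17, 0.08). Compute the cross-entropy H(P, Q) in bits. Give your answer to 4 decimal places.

H(P,Q) = −Σ p·log₂ q.
  −0.14·log₂(0.03) = 0.70825
  −0.07·log₂(0.72) = 0.03318
  −0.44·log₂(0.17) = 1.12481
  −0.35·log₂(0.08) = 1.27535
H(P,Q) = 3.1416 bits.

3.1416 bits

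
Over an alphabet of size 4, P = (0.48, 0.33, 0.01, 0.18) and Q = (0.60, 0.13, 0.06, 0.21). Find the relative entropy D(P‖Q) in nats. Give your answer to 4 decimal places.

D(P‖Q) = Σ p·ln(p/q).
  0.48·ln(0.48/0.60) = -0.10711
  0.33·ln(0.33/0.13) = 0.30741
  0.01·ln(0.01/0.06) = -0.01792
  0.18·ln(0.18/0.21) = -0.02775
D(P‖Q) = 0.1546 nats.

0.1546 nats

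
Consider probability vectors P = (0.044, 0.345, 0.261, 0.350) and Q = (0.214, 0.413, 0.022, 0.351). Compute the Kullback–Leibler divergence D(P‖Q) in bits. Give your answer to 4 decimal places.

D(P‖Q) = Σ p·log₂(p/q).
  0.044·log₂(0.044/0.214) = -0.10041
  0.345·log₂(0.345/0.413) = -0.08954
  0.261·log₂(0.261/0.022) = 0.93137
  0.350·log₂(0.350/0.351) = -0.00144
D(P‖Q) = 0.7400 bits.

0.7400 bits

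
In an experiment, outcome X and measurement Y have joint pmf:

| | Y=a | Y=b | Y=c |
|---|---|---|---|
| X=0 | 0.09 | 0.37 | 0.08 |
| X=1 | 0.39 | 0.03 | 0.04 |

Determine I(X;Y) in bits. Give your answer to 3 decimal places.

Marginals: p(X) = (0.5400, 0.4600), p(Y) = (0.4800, 0.4000, 0.1200).
I(X;Y) = H(X) + H(Y) − H(X,Y).
H(X) = 0.9954, H(Y) = 1.4041, H(X,Y) = 2.0022.
I(X;Y) = 0.9954 + 1.4041 − 2.0022 = 0.397 bits.

0.397 bits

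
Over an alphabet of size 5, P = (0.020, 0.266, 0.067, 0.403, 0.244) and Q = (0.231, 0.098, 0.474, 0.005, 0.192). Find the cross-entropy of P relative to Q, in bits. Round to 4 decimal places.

H(P,Q) = −Σ p·log₂ q.
  −0.020·log₂(0.231) = 0.04228
  −0.266·log₂(0.098) = 0.89139
  −0.067·log₂(0.474) = 0.07216
  −0.403·log₂(0.005) = 3.08047
  −0.244·log₂(0.192) = 0.58092
H(P,Q) = 4.6672 bits.

4.6672 bits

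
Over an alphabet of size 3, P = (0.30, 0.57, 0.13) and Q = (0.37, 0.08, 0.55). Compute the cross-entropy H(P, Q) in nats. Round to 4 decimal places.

1.8157 nats

H(P,Q) = −Σ p·ln q.
  −0.30·ln(0.37) = 0.29828
  −0.57·ln(0.08) = 1.43967
  −0.13·ln(0.55) = 0.07772
H(P,Q) = 1.8157 nats.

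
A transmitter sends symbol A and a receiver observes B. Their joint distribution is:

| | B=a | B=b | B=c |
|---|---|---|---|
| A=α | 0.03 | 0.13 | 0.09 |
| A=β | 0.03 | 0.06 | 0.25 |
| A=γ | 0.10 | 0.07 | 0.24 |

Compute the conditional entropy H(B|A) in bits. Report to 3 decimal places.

1.281 bits

Chain rule: H(B|A) = H(A,B) − H(A).
Marginals: p(A) = (0.2500, 0.3400, 0.4100), p(B) = (0.1600, 0.2600, 0.5800).
H(A,B) = 2.8372 bits; H(A) = 1.5566 bits.
H(B|A) = 2.8372 − 1.5566 = 1.281 bits.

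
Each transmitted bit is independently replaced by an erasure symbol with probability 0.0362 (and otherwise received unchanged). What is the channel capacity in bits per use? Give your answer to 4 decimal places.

0.9638 bits

Binary erasure channel: capacity C = 1 − ε.
C = 1 − 0.0362 = 0.9638 bits per channel use.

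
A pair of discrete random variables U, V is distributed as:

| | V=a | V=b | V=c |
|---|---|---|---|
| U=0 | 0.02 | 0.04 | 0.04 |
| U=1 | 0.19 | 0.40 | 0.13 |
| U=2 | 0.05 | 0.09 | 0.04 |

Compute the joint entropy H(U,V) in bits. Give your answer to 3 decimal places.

2.566 bits

H(U,V) = −Σ p(x,y)·log₂ p(x,y) over all 9 cells.
  cell (0,a): −0.02·log₂0.02 = 0.1129
  cell (0,b): −0.04·log₂0.04 = 0.1858
  cell (0,c): −0.04·log₂0.04 = 0.1858
  cell (1,a): −0.19·log₂0.19 = 0.4552
  cell (1,b): −0.40·log₂0.40 = 0.5288
  cell (1,c): −0.13·log₂0.13 = 0.3826
  cell (2,a): −0.05·log₂0.05 = 0.2161
  cell (2,b): −0.09·log₂0.09 = 0.3127
  cell (2,c): −0.04·log₂0.04 = 0.1858
Sum = 2.566 bits.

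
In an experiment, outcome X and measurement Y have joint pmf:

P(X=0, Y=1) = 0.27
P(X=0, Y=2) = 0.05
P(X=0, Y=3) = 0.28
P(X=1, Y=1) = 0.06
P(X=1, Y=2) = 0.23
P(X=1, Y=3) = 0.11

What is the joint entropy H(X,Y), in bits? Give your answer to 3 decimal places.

2.322 bits

H(X,Y) = −Σ p(x,y)·log₂ p(x,y) over all 6 cells.
  cell (0,1): −0.27·log₂0.27 = 0.5100
  cell (0,2): −0.05·log₂0.05 = 0.2161
  cell (0,3): −0.28·log₂0.28 = 0.5142
  cell (1,1): −0.06·log₂0.06 = 0.2435
  cell (1,2): −0.23·log₂0.23 = 0.4877
  cell (1,3): −0.11·log₂0.11 = 0.3503
Sum = 2.322 bits.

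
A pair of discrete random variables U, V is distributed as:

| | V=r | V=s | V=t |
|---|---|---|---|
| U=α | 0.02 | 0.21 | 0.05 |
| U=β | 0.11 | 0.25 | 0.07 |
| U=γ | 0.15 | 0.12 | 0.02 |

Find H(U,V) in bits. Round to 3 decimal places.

2.811 bits

H(U,V) = −Σ p(x,y)·log₂ p(x,y) over all 9 cells.
  cell (α,r): −0.02·log₂0.02 = 0.1129
  cell (α,s): −0.21·log₂0.21 = 0.4728
  cell (α,t): −0.05·log₂0.05 = 0.2161
  cell (β,r): −0.11·log₂0.11 = 0.3503
  cell (β,s): −0.25·log₂0.25 = 0.5000
  cell (β,t): −0.07·log₂0.07 = 0.2686
  cell (γ,r): −0.15·log₂0.15 = 0.4105
  cell (γ,s): −0.12·log₂0.12 = 0.3671
  cell (γ,t): −0.02·log₂0.02 = 0.1129
Sum = 2.811 bits.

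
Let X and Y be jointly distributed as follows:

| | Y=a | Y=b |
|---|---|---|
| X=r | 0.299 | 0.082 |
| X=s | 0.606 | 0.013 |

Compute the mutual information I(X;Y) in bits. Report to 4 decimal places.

0.0757 bits

Marginals: p(X) = (0.3810, 0.6190), p(Y) = (0.9050, 0.0950).
I(X;Y) = Σ p(x,y)·log₂[p(x,y)/(p(x)p(y))].
  (r,a): 0.299·log₂(0.8672) = -0.06148
  (r,b): 0.082·log₂(2.2655) = 0.09675
  (s,a): 0.606·log₂(1.0818) = 0.06871
  (s,b): 0.013·log₂(0.2211) = -0.02831
Sum = 0.0757 bits.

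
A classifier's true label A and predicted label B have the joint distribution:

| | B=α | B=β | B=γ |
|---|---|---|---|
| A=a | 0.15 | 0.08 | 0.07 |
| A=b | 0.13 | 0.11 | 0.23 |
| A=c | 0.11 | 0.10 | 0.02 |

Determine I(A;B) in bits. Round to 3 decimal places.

0.108 bits

Marginals: p(A) = (0.3000, 0.4700, 0.2300), p(B) = (0.3900, 0.2900, 0.3200).
I(A;B) = H(A) + H(B) − H(A,B).
H(A) = 1.5207, H(B) = 1.5737, H(A,B) = 2.9866.
I(A;B) = 1.5207 + 1.5737 − 2.9866 = 0.108 bits.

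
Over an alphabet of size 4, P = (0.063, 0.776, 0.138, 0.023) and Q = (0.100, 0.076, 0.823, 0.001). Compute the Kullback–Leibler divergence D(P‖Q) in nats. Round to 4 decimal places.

1.5996 nats

D(P‖Q) = Σ p·ln(p/q).
  0.063·ln(0.063/0.100) = -0.02911
  0.776·ln(0.776/0.076) = 1.80297
  0.138·ln(0.138/0.823) = -0.24643
  0.023·ln(0.023/0.001) = 0.07212
D(P‖Q) = 1.5996 nats.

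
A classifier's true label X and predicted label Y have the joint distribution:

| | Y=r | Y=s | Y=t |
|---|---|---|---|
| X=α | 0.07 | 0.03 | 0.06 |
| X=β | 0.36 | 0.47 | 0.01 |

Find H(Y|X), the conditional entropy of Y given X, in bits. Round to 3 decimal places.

Chain rule: H(Y|X) = H(X,Y) − H(X).
Marginals: p(X) = (0.1600, 0.8400), p(Y) = (0.4300, 0.5000, 0.0700).
H(X,Y) = 1.7729 bits; H(X) = 0.6343 bits.
H(Y|X) = 1.7729 − 0.6343 = 1.139 bits.

1.139 bits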